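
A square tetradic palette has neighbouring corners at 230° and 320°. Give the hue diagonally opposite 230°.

50°

A square tetradic scheme places four hues 90° apart; opposite corners are 180° apart.
230 + 180 = 410 → 410 − 360 = 50°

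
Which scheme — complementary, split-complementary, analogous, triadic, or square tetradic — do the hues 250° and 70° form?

Sort the hues: 70°, 250°.
Successive gaps around the wheel: 180°, 180°.
Two hues 180° apart are complementary.

complementary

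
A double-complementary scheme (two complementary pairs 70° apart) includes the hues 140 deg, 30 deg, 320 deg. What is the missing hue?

A rectangular tetradic uses two complementary pairs 70° apart: offsets 0°, 70°, 180°, 250°.
Among {30°, 140°, 320°}, 320° and 140° are a 180° pair.
The remaining hue 30° needs its own complement: 30 + 180 = 210°

210°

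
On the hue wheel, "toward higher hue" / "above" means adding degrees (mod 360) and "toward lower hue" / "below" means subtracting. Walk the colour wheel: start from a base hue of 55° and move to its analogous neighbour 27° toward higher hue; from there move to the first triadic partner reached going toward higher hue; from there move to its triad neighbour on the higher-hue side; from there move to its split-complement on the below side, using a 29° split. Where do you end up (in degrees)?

113°

+27° (analog 27° ↑): 55 + 27 = 82°
+120° (triadic ↑): 82 + 120 = 202°
+120° (triadic ↑): 202 + 120 = 322°
+151° (split-comp 29° ↓): 322 + 151 = 473 → 473 − 360 = 113°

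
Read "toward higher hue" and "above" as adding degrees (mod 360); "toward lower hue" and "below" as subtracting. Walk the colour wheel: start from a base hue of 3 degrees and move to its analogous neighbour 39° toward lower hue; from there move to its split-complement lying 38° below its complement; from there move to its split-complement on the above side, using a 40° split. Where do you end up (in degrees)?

326°

3 − 39 = -36 → -36 + 360 = 324°   (analog 39° ↓)
324 + 142 = 466 → 466 − 360 = 106°   (split-comp 38° ↓)
106 + 220 = 326°   (split-comp 40° ↑)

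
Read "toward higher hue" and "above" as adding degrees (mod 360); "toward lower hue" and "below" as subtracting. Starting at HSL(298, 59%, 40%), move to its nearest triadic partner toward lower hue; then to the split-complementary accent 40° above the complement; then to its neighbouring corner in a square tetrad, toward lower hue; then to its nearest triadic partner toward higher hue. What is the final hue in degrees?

298 − 120 = 178°   (triadic ↓)
178 + 220 = 398 → 398 − 360 = 38°   (split-comp 40° ↑)
38 − 90 = -52 → -52 + 360 = 308°   (square ↓)
308 + 120 = 428 → 428 − 360 = 68°   (triadic ↑)

68°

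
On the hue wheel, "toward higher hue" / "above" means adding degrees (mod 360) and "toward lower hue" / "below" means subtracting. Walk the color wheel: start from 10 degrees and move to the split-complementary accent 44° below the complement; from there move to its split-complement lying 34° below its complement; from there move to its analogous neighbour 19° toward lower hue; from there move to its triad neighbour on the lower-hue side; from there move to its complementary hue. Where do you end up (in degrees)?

10 + 136 = 146°   (split-comp 44° ↓)
146 + 146 = 292°   (split-comp 34° ↓)
292 − 19 = 273°   (analog 19° ↓)
273 − 120 = 153°   (triadic ↓)
153 + 180 = 333°   (complement)

333°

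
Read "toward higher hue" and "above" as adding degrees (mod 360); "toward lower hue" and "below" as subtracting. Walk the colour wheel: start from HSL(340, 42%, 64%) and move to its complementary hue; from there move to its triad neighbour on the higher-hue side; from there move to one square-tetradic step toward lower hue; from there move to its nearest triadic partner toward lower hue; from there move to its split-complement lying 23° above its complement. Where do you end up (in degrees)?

340 + 180 = 520 → 520 − 360 = 160°   (complement)
160 + 120 = 280°   (triadic ↑)
280 − 90 = 190°   (square ↓)
190 − 120 = 70°   (triadic ↓)
70 + 203 = 273°   (split-comp 23° ↑)

273°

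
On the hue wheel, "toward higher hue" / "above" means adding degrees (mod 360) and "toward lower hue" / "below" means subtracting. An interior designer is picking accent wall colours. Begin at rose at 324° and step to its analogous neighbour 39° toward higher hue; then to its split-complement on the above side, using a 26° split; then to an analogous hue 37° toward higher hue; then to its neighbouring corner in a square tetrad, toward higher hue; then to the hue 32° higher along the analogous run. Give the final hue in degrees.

analog 39° ↑ +39°: 324 + 39 = 363 → 363 − 360 = 3°
split-comp 26° ↑ +206°: 3 + 206 = 209°
analog 37° ↑ +37°: 209 + 37 = 246°
square ↑ +90°: 246 + 90 = 336°
analog 32° ↑ +32°: 336 + 32 = 368 → 368 − 360 = 8°

8°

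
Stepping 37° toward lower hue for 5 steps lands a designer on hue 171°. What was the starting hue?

5 steps of 37° (toward lower hue) give a net shift of −185°.
Start = end − shift: 171 + 185 = 356°

356°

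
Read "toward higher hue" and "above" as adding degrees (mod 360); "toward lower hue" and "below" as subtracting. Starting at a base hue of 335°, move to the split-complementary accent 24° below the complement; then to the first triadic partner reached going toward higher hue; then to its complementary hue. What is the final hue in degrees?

71°

+156° (split-comp 24° ↓): 335 + 156 = 491 → 491 − 360 = 131°
+120° (triadic ↑): 131 + 120 = 251°
+180° (complement): 251 + 180 = 431 → 431 − 360 = 71°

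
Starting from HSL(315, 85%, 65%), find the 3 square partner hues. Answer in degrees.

315 + 90 = 405 → 405 − 360 = 45°
315 + 180 = 495 → 495 − 360 = 135°
315 + 270 = 585 → 585 − 360 = 225°

45°, 135° and 225°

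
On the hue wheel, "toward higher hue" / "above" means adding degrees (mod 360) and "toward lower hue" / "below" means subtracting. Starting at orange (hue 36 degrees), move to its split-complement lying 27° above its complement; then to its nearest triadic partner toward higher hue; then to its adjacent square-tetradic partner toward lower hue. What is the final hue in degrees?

273°

36 + 207 = 243°   (split-comp 27° ↑)
243 + 120 = 363 → 363 − 360 = 3°   (triadic ↑)
3 − 90 = -87 → -87 + 360 = 273°   (square ↓)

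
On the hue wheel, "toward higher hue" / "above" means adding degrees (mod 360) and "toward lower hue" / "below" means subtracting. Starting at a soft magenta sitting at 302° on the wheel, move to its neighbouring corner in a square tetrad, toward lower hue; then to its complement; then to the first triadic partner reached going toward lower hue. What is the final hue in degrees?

272°

302 − 90 = 212°   (square ↓)
212 + 180 = 392 → 392 − 360 = 32°   (complement)
32 − 120 = -88 → -88 + 360 = 272°   (triadic ↓)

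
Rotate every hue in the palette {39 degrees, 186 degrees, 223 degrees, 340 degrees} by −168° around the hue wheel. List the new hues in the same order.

231°, 18°, 55°, 172°

39 − 168 = -129 → -129 + 360 = 231°
186 − 168 = 18°
223 − 168 = 55°
340 − 168 = 172°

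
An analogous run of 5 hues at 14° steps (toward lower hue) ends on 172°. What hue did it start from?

4 steps of 14° (toward lower hue) give a net shift of −56°.
Start = end − shift: 172 + 56 = 228°

228°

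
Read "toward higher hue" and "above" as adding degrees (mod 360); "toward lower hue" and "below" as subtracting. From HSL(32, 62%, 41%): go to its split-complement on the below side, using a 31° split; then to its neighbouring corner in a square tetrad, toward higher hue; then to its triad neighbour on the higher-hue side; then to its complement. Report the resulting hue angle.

split-comp 31° ↓ +149°: 32 + 149 = 181°
square ↑ +90°: 181 + 90 = 271°
triadic ↑ +120°: 271 + 120 = 391 → 391 − 360 = 31°
complement +180°: 31 + 180 = 211°

211°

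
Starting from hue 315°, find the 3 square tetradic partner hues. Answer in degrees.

315 + 90 = 405 → 405 − 360 = 45°
315 + 180 = 495 → 495 − 360 = 135°
315 + 270 = 585 → 585 − 360 = 225°

45°, 135°, and 225°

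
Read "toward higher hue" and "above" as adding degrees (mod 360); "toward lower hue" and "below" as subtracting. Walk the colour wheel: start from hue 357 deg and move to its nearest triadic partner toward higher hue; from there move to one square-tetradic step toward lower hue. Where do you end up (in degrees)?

27°

357 + 120 = 477 → 477 − 360 = 117°   (triadic ↑)
117 − 90 = 27°   (square ↓)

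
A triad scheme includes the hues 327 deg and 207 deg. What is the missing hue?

A triad places three hues 120° apart.
The full set through 207° is {87°, 207°, 327°}.
Given {207°, 327°}, the missing hue is 87°.

87°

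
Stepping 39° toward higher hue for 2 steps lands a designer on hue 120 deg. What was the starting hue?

2 steps of 39° (toward higher hue) give a net shift of +78°.
Start = end − shift: 120 − 78 = 42°

42°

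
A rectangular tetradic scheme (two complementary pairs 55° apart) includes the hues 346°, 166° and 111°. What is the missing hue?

291°

A rectangular tetradic uses two complementary pairs 55° apart: offsets 0°, 55°, 180°, 235°.
Among {111°, 166°, 346°}, 166° and 346° are a 180° pair.
The remaining hue 111° needs its own complement: 111 + 180 = 291°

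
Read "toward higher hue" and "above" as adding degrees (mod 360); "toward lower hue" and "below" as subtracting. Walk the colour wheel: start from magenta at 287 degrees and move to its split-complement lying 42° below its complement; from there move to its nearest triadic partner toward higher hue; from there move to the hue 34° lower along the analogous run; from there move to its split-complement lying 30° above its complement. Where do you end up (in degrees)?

1°

287 + 138 = 425 → 425 − 360 = 65°   (split-comp 42° ↓)
65 + 120 = 185°   (triadic ↑)
185 − 34 = 151°   (analog 34° ↓)
151 + 210 = 361 → 361 − 360 = 1°   (split-comp 30° ↑)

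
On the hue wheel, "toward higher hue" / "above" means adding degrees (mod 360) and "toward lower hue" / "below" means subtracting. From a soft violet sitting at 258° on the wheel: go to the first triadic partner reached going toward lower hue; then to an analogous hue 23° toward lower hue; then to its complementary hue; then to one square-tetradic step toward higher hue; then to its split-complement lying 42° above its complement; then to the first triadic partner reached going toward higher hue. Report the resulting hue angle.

−120° (triadic ↓): 258 − 120 = 138°
−23° (analog 23° ↓): 138 − 23 = 115°
+180° (complement): 115 + 180 = 295°
+90° (square ↑): 295 + 90 = 385 → 385 − 360 = 25°
+222° (split-comp 42° ↑): 25 + 222 = 247°
+120° (triadic ↑): 247 + 120 = 367 → 367 − 360 = 7°

7°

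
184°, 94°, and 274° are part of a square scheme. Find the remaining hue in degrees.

4°

A square tetradic scheme places four hues every 90°.
The full set through 94° is {4°, 94°, 184°, 274°}.
Given {94°, 184°, 274°}, the missing hue is 4°.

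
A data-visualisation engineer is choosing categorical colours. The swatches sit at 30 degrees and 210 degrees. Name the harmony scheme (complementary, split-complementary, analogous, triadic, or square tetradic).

Sort the hues: 30°, 210°.
Successive gaps around the wheel: 180°, 180°.
Two hues 180° apart are complementary.

complementary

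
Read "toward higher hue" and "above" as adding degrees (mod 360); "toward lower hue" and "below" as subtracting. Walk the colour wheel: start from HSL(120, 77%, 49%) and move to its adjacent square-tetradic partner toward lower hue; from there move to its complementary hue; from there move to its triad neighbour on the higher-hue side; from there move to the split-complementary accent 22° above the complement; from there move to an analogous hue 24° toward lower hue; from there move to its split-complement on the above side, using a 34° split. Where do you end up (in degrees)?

2°

square ↓ −90°: 120 − 90 = 30°
complement +180°: 30 + 180 = 210°
triadic ↑ +120°: 210 + 120 = 330°
split-comp 22° ↑ +202°: 330 + 202 = 532 → 532 − 360 = 172°
analog 24° ↓ −24°: 172 − 24 = 148°
split-comp 34° ↑ +214°: 148 + 214 = 362 → 362 − 360 = 2°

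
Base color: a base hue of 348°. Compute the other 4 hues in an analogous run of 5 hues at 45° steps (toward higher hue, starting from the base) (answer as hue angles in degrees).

Analogous hues sit every 45° along the wheel.
348 + 45 = 393 → 393 − 360 = 33°
348 + 90 = 438 → 438 − 360 = 78°
348 + 135 = 483 → 483 − 360 = 123°
348 + 180 = 528 → 528 − 360 = 168°

33°, 78°, 123°, and 168°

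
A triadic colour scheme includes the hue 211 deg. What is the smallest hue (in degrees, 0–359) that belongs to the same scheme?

A triad places three hues 120° apart.
The full set through 211° is {91°, 211°, 331°}.

91°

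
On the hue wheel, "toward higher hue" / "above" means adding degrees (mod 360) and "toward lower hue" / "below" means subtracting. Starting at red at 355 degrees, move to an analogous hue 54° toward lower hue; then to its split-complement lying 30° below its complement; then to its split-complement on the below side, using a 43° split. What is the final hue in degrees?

−54° (analog 54° ↓): 355 − 54 = 301°
+150° (split-comp 30° ↓): 301 + 150 = 451 → 451 − 360 = 91°
+137° (split-comp 43° ↓): 91 + 137 = 228°

228°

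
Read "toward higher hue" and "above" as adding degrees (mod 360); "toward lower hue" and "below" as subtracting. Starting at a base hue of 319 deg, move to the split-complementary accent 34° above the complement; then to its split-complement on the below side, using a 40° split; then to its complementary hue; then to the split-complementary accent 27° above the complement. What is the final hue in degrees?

340°

split-comp 34° ↑ +214°: 319 + 214 = 533 → 533 − 360 = 173°
split-comp 40° ↓ +140°: 173 + 140 = 313°
complement +180°: 313 + 180 = 493 → 493 − 360 = 133°
split-comp 27° ↑ +207°: 133 + 207 = 340°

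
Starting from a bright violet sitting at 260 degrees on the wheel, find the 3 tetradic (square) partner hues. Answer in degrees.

A square tetradic scheme places four hues every 90°.
260 + 90 = 350°
260 + 180 = 440 → 440 − 360 = 80°
260 + 270 = 530 → 530 − 360 = 170°

350°, 80°, and 170°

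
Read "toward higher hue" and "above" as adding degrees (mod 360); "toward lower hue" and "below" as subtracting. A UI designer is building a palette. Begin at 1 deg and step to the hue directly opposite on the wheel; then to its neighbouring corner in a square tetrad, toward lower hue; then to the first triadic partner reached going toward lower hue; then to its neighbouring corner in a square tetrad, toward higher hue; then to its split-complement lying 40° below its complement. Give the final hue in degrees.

+180° (complement): 1 + 180 = 181°
−90° (square ↓): 181 − 90 = 91°
−120° (triadic ↓): 91 − 120 = -29 → -29 + 360 = 331°
+90° (square ↑): 331 + 90 = 421 → 421 − 360 = 61°
+140° (split-comp 40° ↓): 61 + 140 = 201°

201°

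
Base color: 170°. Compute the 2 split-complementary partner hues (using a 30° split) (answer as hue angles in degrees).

Split-complementary hues sit 30° either side of the complement.
Complement of 170°: 170 + 180 = 350°
350 − 30 = 320°
350 + 30 = 380 → 380 − 360 = 20°

320° and 20°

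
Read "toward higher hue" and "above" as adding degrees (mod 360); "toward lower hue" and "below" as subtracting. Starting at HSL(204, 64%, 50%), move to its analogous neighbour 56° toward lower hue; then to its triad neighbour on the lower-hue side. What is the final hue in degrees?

28°

−56° (analog 56° ↓): 204 − 56 = 148°
−120° (triadic ↓): 148 − 120 = 28°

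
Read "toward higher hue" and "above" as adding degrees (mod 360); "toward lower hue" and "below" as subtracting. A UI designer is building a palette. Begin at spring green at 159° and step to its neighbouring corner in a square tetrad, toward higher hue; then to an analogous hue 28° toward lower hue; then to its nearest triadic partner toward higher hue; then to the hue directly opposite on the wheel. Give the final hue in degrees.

161°

159 + 90 = 249°   (square ↑)
249 − 28 = 221°   (analog 28° ↓)
221 + 120 = 341°   (triadic ↑)
341 + 180 = 521 → 521 − 360 = 161°   (complement)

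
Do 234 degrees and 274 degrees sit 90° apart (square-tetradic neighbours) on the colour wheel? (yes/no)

Angular distance: |234 − 274| = 40 = 40°.
90° apart (square-tetradic neighbours) requires 90°.

no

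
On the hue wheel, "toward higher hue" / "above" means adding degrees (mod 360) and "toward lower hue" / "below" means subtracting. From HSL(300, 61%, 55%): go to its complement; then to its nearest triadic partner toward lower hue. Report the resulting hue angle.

+180° (complement): 300 + 180 = 480 → 480 − 360 = 120°
−120° (triadic ↓): 120 − 120 = 0°

0°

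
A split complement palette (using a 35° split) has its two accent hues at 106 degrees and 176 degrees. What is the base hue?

The accents sit 35° either side of the complement, so the complement is their short-arc midpoint on the wheel.
Short-arc midpoint of 106° and 176°: 141°.
Base is 180° from the complement: 141 − 180 = -39 → -39 + 360 = 321°

321°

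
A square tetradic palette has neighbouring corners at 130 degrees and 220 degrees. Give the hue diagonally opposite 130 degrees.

A square tetradic scheme places four hues 90° apart; opposite corners are 180° apart.
130 + 180 = 310°

310°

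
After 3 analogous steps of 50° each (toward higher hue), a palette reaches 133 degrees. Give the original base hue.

343°

3 steps of 50° (toward higher hue) give a net shift of +150°.
Start = end − shift: 133 − 150 = -17 → -17 + 360 = 343°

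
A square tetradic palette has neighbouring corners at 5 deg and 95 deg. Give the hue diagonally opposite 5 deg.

185°

A square tetradic scheme places four hues 90° apart; opposite corners are 180° apart.
5 + 180 = 185°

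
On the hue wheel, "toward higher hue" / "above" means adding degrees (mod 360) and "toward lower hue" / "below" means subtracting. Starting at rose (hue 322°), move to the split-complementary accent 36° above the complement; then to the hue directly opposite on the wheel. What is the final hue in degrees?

358°

split-comp 36° ↑ +216°: 322 + 216 = 538 → 538 − 360 = 178°
complement +180°: 178 + 180 = 358°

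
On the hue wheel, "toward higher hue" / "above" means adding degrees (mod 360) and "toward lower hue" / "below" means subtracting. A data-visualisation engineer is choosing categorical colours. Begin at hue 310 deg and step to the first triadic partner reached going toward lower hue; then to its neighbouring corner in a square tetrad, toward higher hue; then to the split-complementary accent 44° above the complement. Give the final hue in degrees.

144°

310 − 120 = 190°   (triadic ↓)
190 + 90 = 280°   (square ↑)
280 + 224 = 504 → 504 − 360 = 144°   (split-comp 44° ↑)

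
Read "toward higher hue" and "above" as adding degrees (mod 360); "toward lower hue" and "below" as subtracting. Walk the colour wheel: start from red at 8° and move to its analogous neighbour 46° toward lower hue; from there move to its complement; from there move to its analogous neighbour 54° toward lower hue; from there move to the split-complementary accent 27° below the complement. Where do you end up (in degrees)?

−46° (analog 46° ↓): 8 − 46 = -38 → -38 + 360 = 322°
+180° (complement): 322 + 180 = 502 → 502 − 360 = 142°
−54° (analog 54° ↓): 142 − 54 = 88°
+153° (split-comp 27° ↓): 88 + 153 = 241°

241°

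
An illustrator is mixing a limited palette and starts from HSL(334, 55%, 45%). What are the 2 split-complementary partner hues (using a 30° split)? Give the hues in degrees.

124° and 184°

Complement of 334 degrees: 334 + 180 = 514 → 514 − 360 = 154°
154 − 30 = 124°
154 + 30 = 184°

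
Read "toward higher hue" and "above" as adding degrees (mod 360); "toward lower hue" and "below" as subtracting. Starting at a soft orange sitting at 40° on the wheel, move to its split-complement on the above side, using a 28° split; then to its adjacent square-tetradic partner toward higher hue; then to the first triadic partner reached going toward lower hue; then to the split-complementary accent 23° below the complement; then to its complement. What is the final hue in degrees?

+208° (split-comp 28° ↑): 40 + 208 = 248°
+90° (square ↑): 248 + 90 = 338°
−120° (triadic ↓): 338 − 120 = 218°
+157° (split-comp 23° ↓): 218 + 157 = 375 → 375 − 360 = 15°
+180° (complement): 15 + 180 = 195°

195°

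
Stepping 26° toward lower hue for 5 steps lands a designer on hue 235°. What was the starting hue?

5 steps of 26° (toward lower hue) give a net shift of −130°.
Start = end − shift: 235 + 130 = 365 → 365 − 360 = 5°

5°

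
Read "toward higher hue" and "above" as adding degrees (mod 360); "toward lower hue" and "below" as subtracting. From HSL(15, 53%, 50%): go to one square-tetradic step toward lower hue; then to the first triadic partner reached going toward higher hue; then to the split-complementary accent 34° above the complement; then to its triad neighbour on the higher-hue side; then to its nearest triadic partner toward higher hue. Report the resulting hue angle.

139°

15 − 90 = -75 → -75 + 360 = 285°   (square ↓)
285 + 120 = 405 → 405 − 360 = 45°   (triadic ↑)
45 + 214 = 259°   (split-comp 34° ↑)
259 + 120 = 379 → 379 − 360 = 19°   (triadic ↑)
19 + 120 = 139°   (triadic ↑)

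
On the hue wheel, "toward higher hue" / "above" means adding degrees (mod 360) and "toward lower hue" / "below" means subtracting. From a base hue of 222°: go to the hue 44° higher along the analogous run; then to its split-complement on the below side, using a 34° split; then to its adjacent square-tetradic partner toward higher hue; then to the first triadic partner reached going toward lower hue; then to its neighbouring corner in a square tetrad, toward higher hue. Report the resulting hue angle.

analog 44° ↑ +44°: 222 + 44 = 266°
split-comp 34° ↓ +146°: 266 + 146 = 412 → 412 − 360 = 52°
square ↑ +90°: 52 + 90 = 142°
triadic ↓ −120°: 142 − 120 = 22°
square ↑ +90°: 22 + 90 = 112°

112°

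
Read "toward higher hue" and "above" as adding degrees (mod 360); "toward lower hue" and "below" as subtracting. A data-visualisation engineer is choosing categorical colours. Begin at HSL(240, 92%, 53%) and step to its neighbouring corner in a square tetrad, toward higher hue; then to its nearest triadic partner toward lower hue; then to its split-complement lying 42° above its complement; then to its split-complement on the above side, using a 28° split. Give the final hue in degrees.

square ↑ +90°: 240 + 90 = 330°
triadic ↓ −120°: 330 − 120 = 210°
split-comp 42° ↑ +222°: 210 + 222 = 432 → 432 − 360 = 72°
split-comp 28° ↑ +208°: 72 + 208 = 280°

280°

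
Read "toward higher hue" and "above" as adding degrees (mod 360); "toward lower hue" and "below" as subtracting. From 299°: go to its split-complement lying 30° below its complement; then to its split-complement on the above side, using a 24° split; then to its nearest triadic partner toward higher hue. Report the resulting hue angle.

+150° (split-comp 30° ↓): 299 + 150 = 449 → 449 − 360 = 89°
+204° (split-comp 24° ↑): 89 + 204 = 293°
+120° (triadic ↑): 293 + 120 = 413 → 413 − 360 = 53°

53°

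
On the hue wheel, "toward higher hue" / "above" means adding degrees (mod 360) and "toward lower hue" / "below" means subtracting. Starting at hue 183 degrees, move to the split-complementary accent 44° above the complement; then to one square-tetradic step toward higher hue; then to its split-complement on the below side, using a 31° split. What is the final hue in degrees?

split-comp 44° ↑ +224°: 183 + 224 = 407 → 407 − 360 = 47°
square ↑ +90°: 47 + 90 = 137°
split-comp 31° ↓ +149°: 137 + 149 = 286°

286°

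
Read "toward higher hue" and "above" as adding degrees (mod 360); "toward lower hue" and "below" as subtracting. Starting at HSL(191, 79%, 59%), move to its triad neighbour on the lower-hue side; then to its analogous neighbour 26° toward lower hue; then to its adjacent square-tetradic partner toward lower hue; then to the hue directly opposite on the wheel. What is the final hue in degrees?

triadic ↓ −120°: 191 − 120 = 71°
analog 26° ↓ −26°: 71 − 26 = 45°
square ↓ −90°: 45 − 90 = -45 → -45 + 360 = 315°
complement +180°: 315 + 180 = 495 → 495 − 360 = 135°

135°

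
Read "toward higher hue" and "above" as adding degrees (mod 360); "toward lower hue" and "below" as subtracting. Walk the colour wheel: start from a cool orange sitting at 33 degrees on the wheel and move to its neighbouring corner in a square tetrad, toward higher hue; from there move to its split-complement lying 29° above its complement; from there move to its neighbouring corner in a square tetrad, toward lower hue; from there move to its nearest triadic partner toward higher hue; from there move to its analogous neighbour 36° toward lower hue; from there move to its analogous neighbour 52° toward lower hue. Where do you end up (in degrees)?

+90° (square ↑): 33 + 90 = 123°
+209° (split-comp 29° ↑): 123 + 209 = 332°
−90° (square ↓): 332 − 90 = 242°
+120° (triadic ↑): 242 + 120 = 362 → 362 − 360 = 2°
−36° (analog 36° ↓): 2 − 36 = -34 → -34 + 360 = 326°
−52° (analog 52° ↓): 326 − 52 = 274°

274°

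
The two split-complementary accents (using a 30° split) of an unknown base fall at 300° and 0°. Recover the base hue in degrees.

The accents sit 30° either side of the complement, so the complement is their short-arc midpoint on the wheel.
Short-arc midpoint of 300° and 0°: 330°.
Base is 180° from the complement: 330 − 180 = 150°

150°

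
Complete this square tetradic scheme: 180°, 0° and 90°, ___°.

A square tetradic scheme places four hues every 90°.
The full set through 0° is {0°, 90°, 180°, 270°}.
Given {0°, 90°, 180°}, the missing hue is 270°.

270°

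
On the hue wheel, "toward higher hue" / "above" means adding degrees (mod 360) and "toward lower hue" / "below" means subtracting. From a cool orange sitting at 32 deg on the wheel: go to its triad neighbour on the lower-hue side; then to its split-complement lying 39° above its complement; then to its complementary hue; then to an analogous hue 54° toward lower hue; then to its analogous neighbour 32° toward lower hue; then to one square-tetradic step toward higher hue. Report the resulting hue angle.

315°

32 − 120 = -88 → -88 + 360 = 272°   (triadic ↓)
272 + 219 = 491 → 491 − 360 = 131°   (split-comp 39° ↑)
131 + 180 = 311°   (complement)
311 − 54 = 257°   (analog 54° ↓)
257 − 32 = 225°   (analog 32° ↓)
225 + 90 = 315°   (square ↑)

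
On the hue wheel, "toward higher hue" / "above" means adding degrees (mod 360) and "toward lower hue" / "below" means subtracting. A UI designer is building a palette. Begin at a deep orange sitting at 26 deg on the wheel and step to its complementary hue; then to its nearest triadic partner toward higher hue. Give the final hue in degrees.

+180° (complement): 26 + 180 = 206°
+120° (triadic ↑): 206 + 120 = 326°

326°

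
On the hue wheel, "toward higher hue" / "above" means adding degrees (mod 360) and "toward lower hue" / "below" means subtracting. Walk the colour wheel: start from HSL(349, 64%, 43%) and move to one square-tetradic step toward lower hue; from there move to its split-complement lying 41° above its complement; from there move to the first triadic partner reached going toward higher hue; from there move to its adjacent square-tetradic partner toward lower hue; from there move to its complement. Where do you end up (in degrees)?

square ↓ −90°: 349 − 90 = 259°
split-comp 41° ↑ +221°: 259 + 221 = 480 → 480 − 360 = 120°
triadic ↑ +120°: 120 + 120 = 240°
square ↓ −90°: 240 − 90 = 150°
complement +180°: 150 + 180 = 330°

330°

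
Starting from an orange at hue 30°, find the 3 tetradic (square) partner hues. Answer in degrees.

A square tetradic scheme places four hues every 90°.
30 + 90 = 120°
30 + 180 = 210°
30 + 270 = 300°

120°, 210°, and 300°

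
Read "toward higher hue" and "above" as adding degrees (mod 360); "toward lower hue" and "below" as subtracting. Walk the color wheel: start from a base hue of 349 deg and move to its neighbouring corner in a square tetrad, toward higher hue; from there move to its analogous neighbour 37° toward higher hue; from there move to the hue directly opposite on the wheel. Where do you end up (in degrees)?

296°

349 + 90 = 439 → 439 − 360 = 79°   (square ↑)
79 + 37 = 116°   (analog 37° ↑)
116 + 180 = 296°   (complement)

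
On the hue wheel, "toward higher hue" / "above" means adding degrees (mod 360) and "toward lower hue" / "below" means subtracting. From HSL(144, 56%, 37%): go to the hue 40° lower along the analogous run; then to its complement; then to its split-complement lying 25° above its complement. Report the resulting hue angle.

129°

analog 40° ↓ −40°: 144 − 40 = 104°
complement +180°: 104 + 180 = 284°
split-comp 25° ↑ +205°: 284 + 205 = 489 → 489 − 360 = 129°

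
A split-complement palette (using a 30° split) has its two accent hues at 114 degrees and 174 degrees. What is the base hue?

324°

The accents sit 30° either side of the complement, so the complement is their short-arc midpoint on the wheel.
Short-arc midpoint of 114° and 174°: 144°.
Base is 180° from the complement: 144 − 180 = -36 → -36 + 360 = 324°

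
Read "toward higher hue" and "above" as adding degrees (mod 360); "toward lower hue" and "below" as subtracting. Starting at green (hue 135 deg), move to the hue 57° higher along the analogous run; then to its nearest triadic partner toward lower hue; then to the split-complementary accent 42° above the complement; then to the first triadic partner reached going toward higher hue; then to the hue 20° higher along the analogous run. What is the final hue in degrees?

+57° (analog 57° ↑): 135 + 57 = 192°
−120° (triadic ↓): 192 − 120 = 72°
+222° (split-comp 42° ↑): 72 + 222 = 294°
+120° (triadic ↑): 294 + 120 = 414 → 414 − 360 = 54°
+20° (analog 20° ↑): 54 + 20 = 74°

74°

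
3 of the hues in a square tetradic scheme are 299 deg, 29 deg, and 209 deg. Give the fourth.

119°

A square tetradic scheme places four hues every 90°.
The full set through 29° is {29°, 119°, 209°, 299°}.
Given {29°, 209°, 299°}, the missing hue is 119°.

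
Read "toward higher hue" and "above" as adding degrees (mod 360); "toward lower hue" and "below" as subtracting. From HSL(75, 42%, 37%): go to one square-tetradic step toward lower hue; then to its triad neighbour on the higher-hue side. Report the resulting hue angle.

square ↓ −90°: 75 − 90 = -15 → -15 + 360 = 345°
triadic ↑ +120°: 345 + 120 = 465 → 465 − 360 = 105°

105°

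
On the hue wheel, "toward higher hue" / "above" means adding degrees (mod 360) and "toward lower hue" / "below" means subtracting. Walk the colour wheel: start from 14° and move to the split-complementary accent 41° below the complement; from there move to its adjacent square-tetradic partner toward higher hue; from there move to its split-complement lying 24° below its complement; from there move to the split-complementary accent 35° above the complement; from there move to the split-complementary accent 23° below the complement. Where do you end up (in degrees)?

51°

split-comp 41° ↓ +139°: 14 + 139 = 153°
square ↑ +90°: 153 + 90 = 243°
split-comp 24° ↓ +156°: 243 + 156 = 399 → 399 − 360 = 39°
split-comp 35° ↑ +215°: 39 + 215 = 254°
split-comp 23° ↓ +157°: 254 + 157 = 411 → 411 − 360 = 51°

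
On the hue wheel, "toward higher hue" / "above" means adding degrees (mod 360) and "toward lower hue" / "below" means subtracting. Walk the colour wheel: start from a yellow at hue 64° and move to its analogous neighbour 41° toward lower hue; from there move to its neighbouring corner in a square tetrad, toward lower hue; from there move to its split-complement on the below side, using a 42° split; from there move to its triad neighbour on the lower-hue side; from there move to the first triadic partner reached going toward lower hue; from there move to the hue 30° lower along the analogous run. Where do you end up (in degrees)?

161°

−41° (analog 41° ↓): 64 − 41 = 23°
−90° (square ↓): 23 − 90 = -67 → -67 + 360 = 293°
+138° (split-comp 42° ↓): 293 + 138 = 431 → 431 − 360 = 71°
−120° (triadic ↓): 71 − 120 = -49 → -49 + 360 = 311°
−120° (triadic ↓): 311 − 120 = 191°
−30° (analog 30° ↓): 191 − 30 = 161°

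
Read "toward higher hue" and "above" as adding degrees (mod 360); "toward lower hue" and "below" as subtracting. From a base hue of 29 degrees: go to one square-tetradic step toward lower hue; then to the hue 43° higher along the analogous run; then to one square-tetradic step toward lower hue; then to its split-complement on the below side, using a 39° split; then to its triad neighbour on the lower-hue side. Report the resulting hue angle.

273°

−90° (square ↓): 29 − 90 = -61 → -61 + 360 = 299°
+43° (analog 43° ↑): 299 + 43 = 342°
−90° (square ↓): 342 − 90 = 252°
+141° (split-comp 39° ↓): 252 + 141 = 393 → 393 − 360 = 33°
−120° (triadic ↓): 33 − 120 = -87 → -87 + 360 = 273°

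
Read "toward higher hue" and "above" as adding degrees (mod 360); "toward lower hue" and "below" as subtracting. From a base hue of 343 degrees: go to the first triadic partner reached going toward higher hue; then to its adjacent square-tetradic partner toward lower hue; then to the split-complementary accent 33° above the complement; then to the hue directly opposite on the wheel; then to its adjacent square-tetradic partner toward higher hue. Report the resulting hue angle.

136°

343 + 120 = 463 → 463 − 360 = 103°   (triadic ↑)
103 − 90 = 13°   (square ↓)
13 + 213 = 226°   (split-comp 33° ↑)
226 + 180 = 406 → 406 − 360 = 46°   (complement)
46 + 90 = 136°   (square ↑)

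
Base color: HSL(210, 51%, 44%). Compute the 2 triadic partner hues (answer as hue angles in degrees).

330° and 90°

A triad places three hues 120° apart.
210 + 120 = 330°
210 + 240 = 450 → 450 − 360 = 90°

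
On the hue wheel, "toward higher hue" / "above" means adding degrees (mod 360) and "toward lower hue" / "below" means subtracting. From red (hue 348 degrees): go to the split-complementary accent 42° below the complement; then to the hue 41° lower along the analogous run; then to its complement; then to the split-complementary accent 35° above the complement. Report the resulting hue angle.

348 + 138 = 486 → 486 − 360 = 126°   (split-comp 42° ↓)
126 − 41 = 85°   (analog 41° ↓)
85 + 180 = 265°   (complement)
265 + 215 = 480 → 480 − 360 = 120°   (split-comp 35° ↑)

120°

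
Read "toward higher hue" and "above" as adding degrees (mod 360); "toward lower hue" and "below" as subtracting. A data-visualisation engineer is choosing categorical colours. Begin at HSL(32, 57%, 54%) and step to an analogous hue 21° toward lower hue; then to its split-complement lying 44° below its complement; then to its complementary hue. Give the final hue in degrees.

327°

−21° (analog 21° ↓): 32 − 21 = 11°
+136° (split-comp 44° ↓): 11 + 136 = 147°
+180° (complement): 147 + 180 = 327°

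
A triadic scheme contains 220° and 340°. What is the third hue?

100°

A triad spaces three hues 120° apart.
The full set is {100°, 220°, 340°}.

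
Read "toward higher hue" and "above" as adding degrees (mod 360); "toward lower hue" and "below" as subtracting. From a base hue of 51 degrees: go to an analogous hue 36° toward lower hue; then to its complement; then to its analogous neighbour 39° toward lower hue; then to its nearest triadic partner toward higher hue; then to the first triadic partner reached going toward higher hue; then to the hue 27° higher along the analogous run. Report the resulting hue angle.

63°

analog 36° ↓ −36°: 51 − 36 = 15°
complement +180°: 15 + 180 = 195°
analog 39° ↓ −39°: 195 − 39 = 156°
triadic ↑ +120°: 156 + 120 = 276°
triadic ↑ +120°: 276 + 120 = 396 → 396 − 360 = 36°
analog 27° ↑ +27°: 36 + 27 = 63°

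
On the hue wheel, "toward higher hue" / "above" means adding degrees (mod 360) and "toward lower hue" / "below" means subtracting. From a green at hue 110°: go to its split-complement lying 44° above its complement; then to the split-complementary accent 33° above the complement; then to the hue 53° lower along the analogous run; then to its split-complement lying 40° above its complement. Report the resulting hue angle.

110 + 224 = 334°   (split-comp 44° ↑)
334 + 213 = 547 → 547 − 360 = 187°   (split-comp 33° ↑)
187 − 53 = 134°   (analog 53° ↓)
134 + 220 = 354°   (split-comp 40° ↑)

354°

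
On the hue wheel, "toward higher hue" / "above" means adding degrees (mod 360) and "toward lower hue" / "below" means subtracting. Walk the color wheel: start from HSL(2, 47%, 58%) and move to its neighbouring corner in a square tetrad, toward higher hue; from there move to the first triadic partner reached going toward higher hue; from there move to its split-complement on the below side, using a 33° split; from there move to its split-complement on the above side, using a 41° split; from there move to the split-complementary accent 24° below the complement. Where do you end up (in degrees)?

16°

square ↑ +90°: 2 + 90 = 92°
triadic ↑ +120°: 92 + 120 = 212°
split-comp 33° ↓ +147°: 212 + 147 = 359°
split-comp 41° ↑ +221°: 359 + 221 = 580 → 580 − 360 = 220°
split-comp 24° ↓ +156°: 220 + 156 = 376 → 376 − 360 = 16°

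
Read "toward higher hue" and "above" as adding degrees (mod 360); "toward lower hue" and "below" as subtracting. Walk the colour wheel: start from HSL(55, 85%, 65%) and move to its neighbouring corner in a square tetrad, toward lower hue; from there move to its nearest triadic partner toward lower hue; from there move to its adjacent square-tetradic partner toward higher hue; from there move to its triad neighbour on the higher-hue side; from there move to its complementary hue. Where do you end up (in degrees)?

235°

square ↓ −90°: 55 − 90 = -35 → -35 + 360 = 325°
triadic ↓ −120°: 325 − 120 = 205°
square ↑ +90°: 205 + 90 = 295°
triadic ↑ +120°: 295 + 120 = 415 → 415 − 360 = 55°
complement +180°: 55 + 180 = 235°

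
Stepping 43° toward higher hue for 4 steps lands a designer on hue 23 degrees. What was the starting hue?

211°

4 steps of 43° (toward higher hue) give a net shift of +172°.
Start = end − shift: 23 − 172 = -149 → -149 + 360 = 211°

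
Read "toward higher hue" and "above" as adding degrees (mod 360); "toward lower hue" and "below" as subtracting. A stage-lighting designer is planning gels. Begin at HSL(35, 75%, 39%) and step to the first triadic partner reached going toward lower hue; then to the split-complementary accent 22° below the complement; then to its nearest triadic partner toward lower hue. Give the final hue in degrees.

313°

−120° (triadic ↓): 35 − 120 = -85 → -85 + 360 = 275°
+158° (split-comp 22° ↓): 275 + 158 = 433 → 433 − 360 = 73°
−120° (triadic ↓): 73 − 120 = -47 → -47 + 360 = 313°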